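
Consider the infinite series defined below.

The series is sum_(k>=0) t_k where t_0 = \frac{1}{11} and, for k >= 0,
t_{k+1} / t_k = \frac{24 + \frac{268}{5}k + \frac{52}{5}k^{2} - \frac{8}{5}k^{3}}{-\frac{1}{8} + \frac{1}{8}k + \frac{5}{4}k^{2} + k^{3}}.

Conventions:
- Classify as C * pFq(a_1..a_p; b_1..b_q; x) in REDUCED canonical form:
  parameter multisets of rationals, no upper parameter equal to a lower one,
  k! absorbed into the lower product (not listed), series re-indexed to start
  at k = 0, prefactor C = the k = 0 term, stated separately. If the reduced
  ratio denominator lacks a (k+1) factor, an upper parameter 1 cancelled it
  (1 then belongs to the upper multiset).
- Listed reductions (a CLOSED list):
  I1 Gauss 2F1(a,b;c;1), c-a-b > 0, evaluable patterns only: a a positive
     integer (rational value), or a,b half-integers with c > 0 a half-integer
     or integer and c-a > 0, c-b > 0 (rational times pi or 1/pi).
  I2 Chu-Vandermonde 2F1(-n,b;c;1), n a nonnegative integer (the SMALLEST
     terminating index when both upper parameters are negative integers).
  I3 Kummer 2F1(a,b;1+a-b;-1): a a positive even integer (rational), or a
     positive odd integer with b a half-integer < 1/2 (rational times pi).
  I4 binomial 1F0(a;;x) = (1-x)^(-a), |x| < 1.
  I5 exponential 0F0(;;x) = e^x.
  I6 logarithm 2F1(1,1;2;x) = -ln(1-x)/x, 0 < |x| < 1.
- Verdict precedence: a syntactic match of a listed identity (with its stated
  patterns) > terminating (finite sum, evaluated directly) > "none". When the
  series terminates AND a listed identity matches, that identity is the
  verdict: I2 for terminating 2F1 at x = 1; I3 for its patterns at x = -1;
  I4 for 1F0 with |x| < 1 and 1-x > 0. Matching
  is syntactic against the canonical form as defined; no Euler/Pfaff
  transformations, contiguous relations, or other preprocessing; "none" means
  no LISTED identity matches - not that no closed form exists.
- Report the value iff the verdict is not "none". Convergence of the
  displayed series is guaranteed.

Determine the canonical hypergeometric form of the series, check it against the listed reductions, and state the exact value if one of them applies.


Canonical form: C = \frac{1}{11} times 2F1 with upper {-10, 3}, lower {-\frac{1}{4}}, x = -\frac{8}{5}. Verdict: terminating - upper parameter -10 makes this a finite sum (last index 10), evaluated exactly. Value: -\frac{685710394517388829979}{336161396484375}.

Key step: with t_0 = \frac{1}{11}, factor the ratio over Q (prefactor 1/11): negated roots = parameters.
Adjacent-term ratio: r(k) = -\frac{8}{5} * (k-10) (k+3) / [(k-\frac{1}{4}) (k+1)] - poly over poly, x = -\frac{8}{5} from leading terms; C = \frac{1}{11} at k = 0.


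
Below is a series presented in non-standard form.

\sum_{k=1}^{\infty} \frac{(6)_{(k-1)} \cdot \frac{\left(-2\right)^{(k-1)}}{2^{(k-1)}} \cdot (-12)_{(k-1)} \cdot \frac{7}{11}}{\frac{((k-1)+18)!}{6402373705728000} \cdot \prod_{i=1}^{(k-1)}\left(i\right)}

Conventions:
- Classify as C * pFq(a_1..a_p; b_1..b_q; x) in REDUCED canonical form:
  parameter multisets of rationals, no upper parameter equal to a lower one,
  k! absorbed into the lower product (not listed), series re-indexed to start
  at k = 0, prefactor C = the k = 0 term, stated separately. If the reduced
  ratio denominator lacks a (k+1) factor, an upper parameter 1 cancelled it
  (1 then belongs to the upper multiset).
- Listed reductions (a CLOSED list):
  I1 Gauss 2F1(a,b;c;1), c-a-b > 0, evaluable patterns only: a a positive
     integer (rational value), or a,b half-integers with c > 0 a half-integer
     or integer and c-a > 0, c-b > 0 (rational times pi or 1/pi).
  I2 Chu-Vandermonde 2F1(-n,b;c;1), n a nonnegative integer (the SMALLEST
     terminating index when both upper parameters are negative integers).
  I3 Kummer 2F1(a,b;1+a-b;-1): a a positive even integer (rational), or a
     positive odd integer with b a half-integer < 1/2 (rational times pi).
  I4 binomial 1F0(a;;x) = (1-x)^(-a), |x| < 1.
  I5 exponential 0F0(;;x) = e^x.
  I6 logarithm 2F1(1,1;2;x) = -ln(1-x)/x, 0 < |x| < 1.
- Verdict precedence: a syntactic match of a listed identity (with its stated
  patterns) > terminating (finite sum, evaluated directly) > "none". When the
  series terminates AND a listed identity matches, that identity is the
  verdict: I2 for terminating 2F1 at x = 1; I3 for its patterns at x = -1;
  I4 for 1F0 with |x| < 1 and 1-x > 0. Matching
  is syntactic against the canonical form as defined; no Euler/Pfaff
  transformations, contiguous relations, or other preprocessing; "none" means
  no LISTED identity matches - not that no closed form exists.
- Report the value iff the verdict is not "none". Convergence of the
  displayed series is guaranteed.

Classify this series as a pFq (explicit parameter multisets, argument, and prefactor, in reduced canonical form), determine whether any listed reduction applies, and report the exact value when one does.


The series (x = -1) is 2F1: upper {-12, 6}, lower {19}, prefactor \frac{7}{11}. Verdict: Kummer's theorem (I3) applies (x = -1; c = 19 equals 1+a-b for upper {-12, 6}: listed pattern). Its exact value is \frac{1428}{55}.

The tell: t_0 being \frac{7}{11}, the two k-th powers (prefactor 7/11) combine into one argument.
Adjacent-term ratio: r(k) = -1 * (k-12) (k+6) / [(k+19) (k+1)] - poly over poly, x = -1 from leading terms; C = \frac{7}{11} at k = 0.


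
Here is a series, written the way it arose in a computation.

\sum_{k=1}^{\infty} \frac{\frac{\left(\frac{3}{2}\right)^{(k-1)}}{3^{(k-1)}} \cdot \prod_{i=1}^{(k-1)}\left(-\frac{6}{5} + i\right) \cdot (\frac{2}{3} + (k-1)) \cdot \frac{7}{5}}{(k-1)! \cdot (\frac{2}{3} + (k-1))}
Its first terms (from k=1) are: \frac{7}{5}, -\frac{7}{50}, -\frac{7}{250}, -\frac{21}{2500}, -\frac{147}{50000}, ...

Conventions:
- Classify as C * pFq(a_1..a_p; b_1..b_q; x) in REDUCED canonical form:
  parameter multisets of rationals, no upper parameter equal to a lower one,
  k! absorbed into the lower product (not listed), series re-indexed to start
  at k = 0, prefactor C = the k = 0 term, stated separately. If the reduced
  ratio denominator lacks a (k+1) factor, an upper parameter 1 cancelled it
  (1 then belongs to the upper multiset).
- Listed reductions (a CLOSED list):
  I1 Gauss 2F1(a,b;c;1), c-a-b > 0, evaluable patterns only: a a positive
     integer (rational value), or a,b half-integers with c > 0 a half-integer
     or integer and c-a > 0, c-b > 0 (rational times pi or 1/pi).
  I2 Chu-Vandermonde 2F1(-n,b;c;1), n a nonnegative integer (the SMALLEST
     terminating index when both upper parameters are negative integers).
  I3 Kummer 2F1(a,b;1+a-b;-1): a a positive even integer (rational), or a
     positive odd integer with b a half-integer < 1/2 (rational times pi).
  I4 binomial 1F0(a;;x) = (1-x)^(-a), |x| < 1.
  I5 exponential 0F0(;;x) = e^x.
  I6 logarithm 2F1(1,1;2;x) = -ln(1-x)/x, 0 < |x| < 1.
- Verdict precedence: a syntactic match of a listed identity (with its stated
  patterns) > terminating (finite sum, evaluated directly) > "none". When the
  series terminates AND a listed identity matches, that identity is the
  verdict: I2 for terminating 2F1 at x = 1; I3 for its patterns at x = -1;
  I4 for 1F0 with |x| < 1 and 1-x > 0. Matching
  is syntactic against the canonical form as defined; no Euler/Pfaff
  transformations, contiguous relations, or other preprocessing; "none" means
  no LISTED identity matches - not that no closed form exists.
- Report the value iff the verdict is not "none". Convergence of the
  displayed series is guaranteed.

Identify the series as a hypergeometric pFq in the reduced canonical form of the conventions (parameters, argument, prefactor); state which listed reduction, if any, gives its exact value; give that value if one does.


Reduced: x = \frac{1}{2}, 1F0, upper = {-\frac{1}{5}}, lower = {-}, C = \frac{7}{5}. Verdict at x = \frac{1}{2}: binomial (I4) matches (the 1F0 binomial series: exponent 1/5, x = \frac{1}{2}). Hence: \frac{7}{5} \cdot \left(\frac{1}{2}\right)^{\frac{1}{5}}.

The tell: x = \frac{1}{2} and striking the common factor k + 2/3 reduces the term (C = 7/5, x = 1/2).
Term ratio: r(k) = \frac{1}{2} * (k-\frac{1}{5}) / [(k+1)] - rational in k, leading ratio \frac{1}{2}; with t_0 = \frac{7}{5}, classification follows.


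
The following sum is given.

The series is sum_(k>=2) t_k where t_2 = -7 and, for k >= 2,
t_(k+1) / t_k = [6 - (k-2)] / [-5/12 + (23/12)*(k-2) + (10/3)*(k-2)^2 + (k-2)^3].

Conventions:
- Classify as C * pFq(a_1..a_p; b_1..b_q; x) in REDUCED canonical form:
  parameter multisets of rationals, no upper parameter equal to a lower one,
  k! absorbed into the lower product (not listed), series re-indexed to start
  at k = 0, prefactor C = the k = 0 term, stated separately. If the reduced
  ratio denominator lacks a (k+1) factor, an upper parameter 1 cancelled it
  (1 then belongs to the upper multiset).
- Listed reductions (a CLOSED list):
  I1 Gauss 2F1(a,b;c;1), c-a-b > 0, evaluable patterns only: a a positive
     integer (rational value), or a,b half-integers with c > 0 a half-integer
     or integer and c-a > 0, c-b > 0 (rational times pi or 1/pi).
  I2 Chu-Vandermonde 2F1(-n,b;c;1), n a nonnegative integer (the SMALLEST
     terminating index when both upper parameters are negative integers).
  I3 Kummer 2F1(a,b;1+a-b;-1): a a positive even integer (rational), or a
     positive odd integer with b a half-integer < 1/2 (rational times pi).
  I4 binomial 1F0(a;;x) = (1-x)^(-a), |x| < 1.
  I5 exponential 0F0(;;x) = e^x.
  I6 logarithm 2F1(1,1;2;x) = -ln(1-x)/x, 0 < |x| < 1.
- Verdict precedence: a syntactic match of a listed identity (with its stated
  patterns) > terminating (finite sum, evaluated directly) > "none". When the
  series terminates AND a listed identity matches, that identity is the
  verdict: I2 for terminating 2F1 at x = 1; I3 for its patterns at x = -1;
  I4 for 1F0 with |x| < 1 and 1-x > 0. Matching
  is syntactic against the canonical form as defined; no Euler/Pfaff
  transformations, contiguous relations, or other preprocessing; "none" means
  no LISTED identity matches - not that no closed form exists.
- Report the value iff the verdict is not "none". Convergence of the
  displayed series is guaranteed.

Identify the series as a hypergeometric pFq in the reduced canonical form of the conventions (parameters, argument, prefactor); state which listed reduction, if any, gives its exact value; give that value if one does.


Canonical form: C = -7 times 1F2 with upper {-6}, lower {-1/6, 5/2}, x = -1. Verdict: terminating - no listed pattern fits, but -6 in the upper list cuts the series at k = 6; direct evaluation. Hence: 18887666749/96936125.

Key step: from the first term -7: factor the ratio over Q (C = -7): negated roots = parameters.
Adjacent-term ratio: r(k) = (-1) * (k-6) / [(k-1/6) (k+5/2) (k+1)] - rational; roots negated = parameters, x = (-1), C = -7.


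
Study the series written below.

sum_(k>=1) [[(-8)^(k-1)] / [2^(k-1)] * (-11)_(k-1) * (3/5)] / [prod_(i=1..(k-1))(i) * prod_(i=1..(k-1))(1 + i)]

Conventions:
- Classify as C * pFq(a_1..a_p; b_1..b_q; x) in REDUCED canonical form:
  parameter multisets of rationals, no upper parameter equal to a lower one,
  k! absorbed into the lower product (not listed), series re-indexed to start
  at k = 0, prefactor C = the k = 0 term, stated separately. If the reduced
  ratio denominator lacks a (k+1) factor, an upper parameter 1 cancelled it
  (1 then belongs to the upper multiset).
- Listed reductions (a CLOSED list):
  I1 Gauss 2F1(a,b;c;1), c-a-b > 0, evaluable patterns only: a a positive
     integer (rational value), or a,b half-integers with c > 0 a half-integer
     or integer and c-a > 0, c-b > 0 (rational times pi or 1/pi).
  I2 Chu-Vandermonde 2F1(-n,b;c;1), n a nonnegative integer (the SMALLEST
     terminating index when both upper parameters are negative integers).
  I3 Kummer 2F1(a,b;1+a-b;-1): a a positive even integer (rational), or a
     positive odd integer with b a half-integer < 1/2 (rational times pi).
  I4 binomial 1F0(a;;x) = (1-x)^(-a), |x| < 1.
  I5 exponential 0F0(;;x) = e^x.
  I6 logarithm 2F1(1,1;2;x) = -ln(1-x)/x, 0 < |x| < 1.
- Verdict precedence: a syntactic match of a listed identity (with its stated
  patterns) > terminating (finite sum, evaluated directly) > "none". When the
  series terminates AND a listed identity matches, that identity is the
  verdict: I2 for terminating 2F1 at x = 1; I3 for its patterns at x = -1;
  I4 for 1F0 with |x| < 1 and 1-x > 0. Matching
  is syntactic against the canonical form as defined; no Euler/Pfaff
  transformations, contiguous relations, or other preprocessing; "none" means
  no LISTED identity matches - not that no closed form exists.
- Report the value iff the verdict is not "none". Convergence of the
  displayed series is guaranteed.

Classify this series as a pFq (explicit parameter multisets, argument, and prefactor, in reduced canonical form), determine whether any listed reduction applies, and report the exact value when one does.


Prefactor 3/5, argument -4: 1F1 with upper {-11} over lower {2}. Verdict: terminating at k = 11: the factor (-11)_k kills every later term; summing the 12 survivors is exact. Exact value: 168022447/111375.

Key step: with t_0 = 3/5, the product of the first k integers (C = 3/5) is k!.
Adjacent-term ratio: r(k) = (-4) * (k-11) / [(k+2) (k+1)] - rational; roots negated = parameters, x = (-4), C = 3/5.


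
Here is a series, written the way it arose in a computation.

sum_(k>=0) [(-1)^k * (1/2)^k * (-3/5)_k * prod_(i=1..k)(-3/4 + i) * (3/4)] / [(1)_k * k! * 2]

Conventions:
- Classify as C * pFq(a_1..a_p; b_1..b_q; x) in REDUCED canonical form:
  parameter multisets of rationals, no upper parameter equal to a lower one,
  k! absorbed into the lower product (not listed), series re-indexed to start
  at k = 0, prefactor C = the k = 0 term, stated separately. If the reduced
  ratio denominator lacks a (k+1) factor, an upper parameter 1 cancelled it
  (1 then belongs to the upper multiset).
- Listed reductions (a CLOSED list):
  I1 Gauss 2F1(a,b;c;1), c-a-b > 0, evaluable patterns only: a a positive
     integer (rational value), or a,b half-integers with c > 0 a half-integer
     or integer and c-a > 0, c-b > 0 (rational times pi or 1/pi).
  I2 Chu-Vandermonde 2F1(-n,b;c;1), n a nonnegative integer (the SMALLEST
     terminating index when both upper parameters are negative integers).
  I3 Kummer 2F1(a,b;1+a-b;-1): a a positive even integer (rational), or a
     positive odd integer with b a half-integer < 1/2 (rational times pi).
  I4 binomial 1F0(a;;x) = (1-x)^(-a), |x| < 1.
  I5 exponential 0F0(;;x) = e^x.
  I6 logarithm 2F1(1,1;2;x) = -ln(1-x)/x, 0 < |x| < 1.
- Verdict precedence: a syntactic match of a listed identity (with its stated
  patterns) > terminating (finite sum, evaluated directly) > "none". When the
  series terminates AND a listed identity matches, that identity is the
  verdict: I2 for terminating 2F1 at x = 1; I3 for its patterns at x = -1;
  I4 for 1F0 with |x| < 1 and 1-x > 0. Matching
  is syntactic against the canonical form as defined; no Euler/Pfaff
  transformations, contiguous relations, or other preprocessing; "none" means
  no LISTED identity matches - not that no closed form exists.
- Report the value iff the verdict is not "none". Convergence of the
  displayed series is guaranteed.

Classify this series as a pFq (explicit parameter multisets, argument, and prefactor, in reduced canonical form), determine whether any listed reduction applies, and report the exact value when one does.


x = -1/2 here; the reduced form reads 2F1, upper {-3/5, 1/4}, lower {1}, C = 3/8. Verdict: none (x = -1/2): each listed identity misses the multisets {-3/5, 1/4} ; {1}.

Key step: t_0 being 3/8, the running product (C = 3/8) telescopes to a rising factorial.
Step ratio: r(k) = (-1/2) * (k-3/5) (k+1/4) / [(k+1) (k+1)] - poly over poly, x = (-1/2) from leading terms; C = 3/8 at k = 0.


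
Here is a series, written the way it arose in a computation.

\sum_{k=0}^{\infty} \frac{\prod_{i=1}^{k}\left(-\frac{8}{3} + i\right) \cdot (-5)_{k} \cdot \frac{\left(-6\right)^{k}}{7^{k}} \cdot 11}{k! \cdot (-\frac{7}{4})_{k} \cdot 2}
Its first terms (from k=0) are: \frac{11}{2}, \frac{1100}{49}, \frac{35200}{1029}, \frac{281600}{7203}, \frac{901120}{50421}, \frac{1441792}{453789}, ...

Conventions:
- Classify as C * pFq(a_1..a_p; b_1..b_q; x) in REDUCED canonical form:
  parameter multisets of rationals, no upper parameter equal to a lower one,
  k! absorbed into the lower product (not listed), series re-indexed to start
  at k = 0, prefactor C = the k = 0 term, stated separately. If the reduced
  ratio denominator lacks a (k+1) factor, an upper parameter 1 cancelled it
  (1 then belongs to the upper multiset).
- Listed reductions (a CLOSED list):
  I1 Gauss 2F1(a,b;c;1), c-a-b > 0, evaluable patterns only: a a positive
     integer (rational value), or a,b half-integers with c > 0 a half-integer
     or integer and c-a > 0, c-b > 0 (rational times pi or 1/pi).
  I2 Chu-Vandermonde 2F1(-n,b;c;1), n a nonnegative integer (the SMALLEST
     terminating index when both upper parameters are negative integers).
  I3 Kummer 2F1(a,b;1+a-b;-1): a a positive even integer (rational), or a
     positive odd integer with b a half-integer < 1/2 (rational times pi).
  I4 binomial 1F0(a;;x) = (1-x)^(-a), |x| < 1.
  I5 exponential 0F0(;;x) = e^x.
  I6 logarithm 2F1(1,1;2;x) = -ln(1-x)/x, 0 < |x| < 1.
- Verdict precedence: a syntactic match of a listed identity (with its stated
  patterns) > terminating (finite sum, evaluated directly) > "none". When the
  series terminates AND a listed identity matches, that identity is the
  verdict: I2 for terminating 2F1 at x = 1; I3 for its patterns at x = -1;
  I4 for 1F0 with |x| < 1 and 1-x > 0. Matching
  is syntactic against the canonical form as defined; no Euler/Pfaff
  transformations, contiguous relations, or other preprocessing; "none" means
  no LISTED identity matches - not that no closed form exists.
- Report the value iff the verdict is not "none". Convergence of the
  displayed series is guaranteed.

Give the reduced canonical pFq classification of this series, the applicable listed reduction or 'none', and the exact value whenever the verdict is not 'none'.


Key step: t_0 being \frac{11}{2}, the two geometric factors (C = 11/2, x = -6/7) combine into one argument.
Adjacent-term ratio: r(k) = -\frac{6}{7} * (k-5) (k-\frac{5}{3}) / [(k-\frac{7}{4}) (k+1)] - rational in k. x = -\frac{6}{7}; t_0 = \frac{11}{2}; negate the roots.

Reduced: x = -\frac{6}{7}, 2F1, upper = {-5, -\frac{5}{3}}, lower = {-\frac{7}{4}}, C = \frac{11}{2}. Verdict: terminating. (-5)_k vanishes past k = 5, leaving a 6-term sum, computed directly. Sum: \frac{110997623}{907578}.


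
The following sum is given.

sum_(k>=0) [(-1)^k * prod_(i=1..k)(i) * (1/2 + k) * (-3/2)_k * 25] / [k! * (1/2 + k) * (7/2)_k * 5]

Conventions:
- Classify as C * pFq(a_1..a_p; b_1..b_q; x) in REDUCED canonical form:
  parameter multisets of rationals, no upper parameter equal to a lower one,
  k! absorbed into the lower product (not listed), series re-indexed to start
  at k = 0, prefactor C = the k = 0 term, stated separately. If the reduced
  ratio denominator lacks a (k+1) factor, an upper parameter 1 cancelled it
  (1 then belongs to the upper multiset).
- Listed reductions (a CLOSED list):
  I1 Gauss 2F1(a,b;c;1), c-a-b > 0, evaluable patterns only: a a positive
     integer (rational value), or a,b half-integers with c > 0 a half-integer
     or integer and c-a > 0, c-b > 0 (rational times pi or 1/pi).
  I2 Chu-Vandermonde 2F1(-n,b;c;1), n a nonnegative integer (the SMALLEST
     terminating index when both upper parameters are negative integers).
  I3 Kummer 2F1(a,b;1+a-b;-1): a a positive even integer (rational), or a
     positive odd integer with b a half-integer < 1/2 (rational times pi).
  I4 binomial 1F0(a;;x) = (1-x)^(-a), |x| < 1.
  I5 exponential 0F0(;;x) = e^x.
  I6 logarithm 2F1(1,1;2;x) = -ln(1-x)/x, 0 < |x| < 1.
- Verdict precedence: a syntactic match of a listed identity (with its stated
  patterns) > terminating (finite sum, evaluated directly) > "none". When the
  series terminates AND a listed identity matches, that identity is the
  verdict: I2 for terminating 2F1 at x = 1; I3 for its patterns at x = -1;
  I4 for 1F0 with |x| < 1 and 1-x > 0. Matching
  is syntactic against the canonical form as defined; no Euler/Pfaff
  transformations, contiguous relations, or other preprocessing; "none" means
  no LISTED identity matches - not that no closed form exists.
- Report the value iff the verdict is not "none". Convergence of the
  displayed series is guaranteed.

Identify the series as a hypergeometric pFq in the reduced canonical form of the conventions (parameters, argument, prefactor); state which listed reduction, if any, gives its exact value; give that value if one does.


Key observation: with t_0 = 5, the running product (C = 5, x = -1) telescopes to a rising factorial.
Term ratio: r(k) = (-1) * (k-3/2) (k+1) / [(k+7/2) (k+1)] - poly over poly, x = (-1) from leading terms; C = 5 at k = 0.

Canonical form: C = 5 times 2F1 with upper {-3/2, 1}, lower {7/2}, x = -1. Verdict (x = -1): Kummer (I3) applies (x = -1; c = 7/2 equals 1+a-b for upper {-3/2, 1}: listed pattern). Sum: (75/32) * pi.


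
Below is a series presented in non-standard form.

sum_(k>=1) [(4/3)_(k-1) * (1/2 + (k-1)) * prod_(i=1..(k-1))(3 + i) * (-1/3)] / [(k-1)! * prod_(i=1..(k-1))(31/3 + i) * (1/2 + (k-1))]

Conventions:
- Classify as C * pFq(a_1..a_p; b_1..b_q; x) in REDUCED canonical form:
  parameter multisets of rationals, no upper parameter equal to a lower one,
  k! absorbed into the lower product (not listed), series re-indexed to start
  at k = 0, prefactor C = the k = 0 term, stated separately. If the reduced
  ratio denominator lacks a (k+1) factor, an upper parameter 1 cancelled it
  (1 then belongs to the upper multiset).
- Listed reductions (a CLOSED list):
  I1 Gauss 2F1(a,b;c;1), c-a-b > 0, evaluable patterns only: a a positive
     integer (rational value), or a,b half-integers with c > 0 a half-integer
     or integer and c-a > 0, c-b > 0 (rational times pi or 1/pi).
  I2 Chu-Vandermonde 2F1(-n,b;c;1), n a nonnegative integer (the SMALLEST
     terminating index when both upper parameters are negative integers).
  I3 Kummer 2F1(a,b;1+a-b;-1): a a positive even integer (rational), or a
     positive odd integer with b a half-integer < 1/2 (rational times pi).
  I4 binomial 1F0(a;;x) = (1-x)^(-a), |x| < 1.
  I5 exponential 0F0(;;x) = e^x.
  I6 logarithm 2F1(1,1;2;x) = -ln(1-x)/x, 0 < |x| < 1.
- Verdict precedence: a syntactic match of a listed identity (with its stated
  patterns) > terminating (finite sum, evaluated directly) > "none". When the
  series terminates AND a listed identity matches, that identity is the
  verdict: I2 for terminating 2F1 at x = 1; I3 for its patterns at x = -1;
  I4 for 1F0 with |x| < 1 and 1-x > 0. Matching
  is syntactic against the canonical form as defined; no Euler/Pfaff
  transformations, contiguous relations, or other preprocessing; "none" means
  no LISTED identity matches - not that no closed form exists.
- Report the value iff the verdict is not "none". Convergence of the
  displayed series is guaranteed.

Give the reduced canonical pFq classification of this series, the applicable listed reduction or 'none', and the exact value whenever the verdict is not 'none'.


Canonical form: C = -1/3 times 2F1 with upper {4/3, 4}, lower {34/3}, x = 1. Verdict at x = 1: Gauss (I1, integer-parameter pattern) matches (x = 1: the Gamma ratio telescopes since c-a-b = 6 > 0 and a = 4 in Z>0). Its exact value is -8525/13122.

Key observation: with t_0 = -1/3, the running product (prefactor -1/3) telescopes to a rising factorial.
Consecutive-term ratio: r(k) = 1 * (k+4/3) (k+4) / [(k+34/3) (k+1)] - rational in k. x = 1; t_0 = -1/3; negate the roots.


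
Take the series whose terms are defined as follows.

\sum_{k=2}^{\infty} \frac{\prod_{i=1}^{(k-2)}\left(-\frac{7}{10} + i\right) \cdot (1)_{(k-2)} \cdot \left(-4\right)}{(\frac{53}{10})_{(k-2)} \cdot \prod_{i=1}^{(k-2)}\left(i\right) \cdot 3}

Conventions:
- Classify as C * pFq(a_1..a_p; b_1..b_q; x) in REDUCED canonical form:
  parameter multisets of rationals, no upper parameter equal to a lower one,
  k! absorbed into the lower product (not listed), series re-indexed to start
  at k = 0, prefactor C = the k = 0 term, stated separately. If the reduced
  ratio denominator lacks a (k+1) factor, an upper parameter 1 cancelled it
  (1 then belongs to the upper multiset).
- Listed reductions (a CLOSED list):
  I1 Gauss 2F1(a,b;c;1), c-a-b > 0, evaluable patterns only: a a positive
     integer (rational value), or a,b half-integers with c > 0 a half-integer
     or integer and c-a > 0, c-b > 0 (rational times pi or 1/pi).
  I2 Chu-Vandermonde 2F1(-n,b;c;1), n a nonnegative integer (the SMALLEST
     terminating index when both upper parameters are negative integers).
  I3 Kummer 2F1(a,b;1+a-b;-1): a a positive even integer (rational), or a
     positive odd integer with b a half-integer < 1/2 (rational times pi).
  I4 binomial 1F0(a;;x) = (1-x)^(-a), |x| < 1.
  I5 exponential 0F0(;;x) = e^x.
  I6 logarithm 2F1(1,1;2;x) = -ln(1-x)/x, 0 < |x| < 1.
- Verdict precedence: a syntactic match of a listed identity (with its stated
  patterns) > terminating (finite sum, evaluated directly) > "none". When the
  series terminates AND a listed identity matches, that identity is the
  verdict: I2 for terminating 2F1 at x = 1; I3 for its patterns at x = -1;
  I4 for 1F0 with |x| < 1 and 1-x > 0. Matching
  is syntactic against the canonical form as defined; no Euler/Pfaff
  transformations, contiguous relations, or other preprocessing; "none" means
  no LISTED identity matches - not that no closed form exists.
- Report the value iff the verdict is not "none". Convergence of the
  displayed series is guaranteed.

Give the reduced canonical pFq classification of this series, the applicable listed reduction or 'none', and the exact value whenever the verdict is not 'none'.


x = 1 here; the reduced form reads 2F1, upper {\frac{3}{10}, 1}, lower {\frac{53}{10}}, C = -\frac{4}{3}. Verdict: the Gauss summation I1 fires (x = 1: the Gamma ratio telescopes since c-a-b = 4 > 0 and a = 1 in Z>0). Exact value: -\frac{43}{30}.

Key step: t_0 being -\frac{4}{3}, the product of the first k integers (C = -4/3, x = 1) is k!.
Term ratio: r(k) = 1 * (k+\frac{3}{10}) (k+1) / [(k+\frac{53}{10}) (k+1)] - rational in k, leading ratio 1; with t_0 = -\frac{4}{3}, classification follows.


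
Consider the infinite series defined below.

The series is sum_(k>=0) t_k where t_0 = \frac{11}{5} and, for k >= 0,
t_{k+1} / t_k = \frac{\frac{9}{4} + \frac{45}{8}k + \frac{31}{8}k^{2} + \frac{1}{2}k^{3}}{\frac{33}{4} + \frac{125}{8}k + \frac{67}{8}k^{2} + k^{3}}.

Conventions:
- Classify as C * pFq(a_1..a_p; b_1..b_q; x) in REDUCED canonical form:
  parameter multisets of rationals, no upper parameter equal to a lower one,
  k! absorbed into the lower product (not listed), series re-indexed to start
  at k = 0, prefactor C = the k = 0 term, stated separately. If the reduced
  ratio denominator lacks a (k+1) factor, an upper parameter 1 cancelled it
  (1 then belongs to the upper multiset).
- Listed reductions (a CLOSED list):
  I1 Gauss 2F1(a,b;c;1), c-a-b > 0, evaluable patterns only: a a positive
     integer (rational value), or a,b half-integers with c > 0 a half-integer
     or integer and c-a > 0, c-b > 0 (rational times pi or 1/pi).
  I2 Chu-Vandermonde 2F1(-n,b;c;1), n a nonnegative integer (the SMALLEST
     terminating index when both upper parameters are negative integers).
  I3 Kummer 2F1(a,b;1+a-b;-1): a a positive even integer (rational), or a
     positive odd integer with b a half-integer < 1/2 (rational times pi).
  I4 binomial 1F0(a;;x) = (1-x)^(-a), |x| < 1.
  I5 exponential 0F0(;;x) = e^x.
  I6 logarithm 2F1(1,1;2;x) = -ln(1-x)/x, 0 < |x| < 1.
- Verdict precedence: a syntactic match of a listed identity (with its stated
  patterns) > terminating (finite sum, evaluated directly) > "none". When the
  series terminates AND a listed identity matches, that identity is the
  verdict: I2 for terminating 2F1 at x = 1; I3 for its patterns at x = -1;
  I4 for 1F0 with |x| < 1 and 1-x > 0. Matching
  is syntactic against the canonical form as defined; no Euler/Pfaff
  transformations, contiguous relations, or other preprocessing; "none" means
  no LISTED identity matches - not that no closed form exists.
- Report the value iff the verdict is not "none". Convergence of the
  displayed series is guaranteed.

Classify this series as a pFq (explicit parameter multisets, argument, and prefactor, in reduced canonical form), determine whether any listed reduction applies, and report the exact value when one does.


Key observation: with t_0 = \frac{11}{5}, the expanded ratio factors over Q; C = 11/5, x = 1/2, roots give parameters.
Term ratio: r(k) = \frac{1}{2} * (k+\frac{3}{4}) (k+1) / [(k+\frac{11}{8}) (k+1)] - rational; roots negated = parameters, x = \frac{1}{2}, C = \frac{11}{5}.

Classification (C = \frac{11}{5}): 2F1 with upper {\frac{3}{4}, 1}, lower {\frac{11}{8}}, argument x = \frac{1}{2}. Verdict: none here - no I1-I6 shape fits x = \frac{1}{2} with lower {\frac{11}{8}}.


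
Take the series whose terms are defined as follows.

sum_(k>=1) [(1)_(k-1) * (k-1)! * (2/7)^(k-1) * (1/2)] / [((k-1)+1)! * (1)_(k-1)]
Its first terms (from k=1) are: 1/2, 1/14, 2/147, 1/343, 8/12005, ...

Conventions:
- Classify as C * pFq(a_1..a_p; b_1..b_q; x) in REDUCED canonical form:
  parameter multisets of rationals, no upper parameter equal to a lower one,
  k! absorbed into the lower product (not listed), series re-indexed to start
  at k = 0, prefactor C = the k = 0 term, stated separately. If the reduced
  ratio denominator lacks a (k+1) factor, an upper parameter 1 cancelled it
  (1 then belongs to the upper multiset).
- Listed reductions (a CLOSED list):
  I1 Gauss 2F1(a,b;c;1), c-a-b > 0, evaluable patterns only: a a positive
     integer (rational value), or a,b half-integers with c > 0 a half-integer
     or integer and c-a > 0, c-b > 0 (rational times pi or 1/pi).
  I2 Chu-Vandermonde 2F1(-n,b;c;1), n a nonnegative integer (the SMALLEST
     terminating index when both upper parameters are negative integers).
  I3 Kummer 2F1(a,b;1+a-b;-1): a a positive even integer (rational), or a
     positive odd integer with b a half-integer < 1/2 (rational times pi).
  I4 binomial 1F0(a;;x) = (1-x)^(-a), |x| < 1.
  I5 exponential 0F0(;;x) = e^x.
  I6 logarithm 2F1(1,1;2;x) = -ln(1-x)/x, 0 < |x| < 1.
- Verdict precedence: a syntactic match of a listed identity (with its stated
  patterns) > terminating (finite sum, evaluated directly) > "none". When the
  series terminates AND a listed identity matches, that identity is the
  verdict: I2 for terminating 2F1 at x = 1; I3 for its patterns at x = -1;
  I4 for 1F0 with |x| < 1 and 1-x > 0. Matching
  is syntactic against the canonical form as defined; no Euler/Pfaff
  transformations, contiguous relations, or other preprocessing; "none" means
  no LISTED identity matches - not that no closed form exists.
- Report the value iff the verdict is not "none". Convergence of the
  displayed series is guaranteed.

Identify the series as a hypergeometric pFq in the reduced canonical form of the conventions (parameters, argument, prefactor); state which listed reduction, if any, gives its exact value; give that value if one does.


Reduced: x = 2/7, 2F1, upper = {1, 1}, lower = {2}, C = 1/2. Verdict (x = 2/7): the logarithmic series (I6) applies (the logarithm: parameters (1,1;2), x = 2/7). Exact value: (-7/4) * ln(5/7).

Key step: x = (2/7) and the factorial ratio (C = 1/2, x = 2/7) (k+a-1)!/(a-1)! is a rising factorial (a)_k.
Step ratio: r(k) = (2/7) * (k+1) (k+1) / [(k+2) (k+1)] - rational in k. x = (2/7); t_0 = 1/2; negate the roots.


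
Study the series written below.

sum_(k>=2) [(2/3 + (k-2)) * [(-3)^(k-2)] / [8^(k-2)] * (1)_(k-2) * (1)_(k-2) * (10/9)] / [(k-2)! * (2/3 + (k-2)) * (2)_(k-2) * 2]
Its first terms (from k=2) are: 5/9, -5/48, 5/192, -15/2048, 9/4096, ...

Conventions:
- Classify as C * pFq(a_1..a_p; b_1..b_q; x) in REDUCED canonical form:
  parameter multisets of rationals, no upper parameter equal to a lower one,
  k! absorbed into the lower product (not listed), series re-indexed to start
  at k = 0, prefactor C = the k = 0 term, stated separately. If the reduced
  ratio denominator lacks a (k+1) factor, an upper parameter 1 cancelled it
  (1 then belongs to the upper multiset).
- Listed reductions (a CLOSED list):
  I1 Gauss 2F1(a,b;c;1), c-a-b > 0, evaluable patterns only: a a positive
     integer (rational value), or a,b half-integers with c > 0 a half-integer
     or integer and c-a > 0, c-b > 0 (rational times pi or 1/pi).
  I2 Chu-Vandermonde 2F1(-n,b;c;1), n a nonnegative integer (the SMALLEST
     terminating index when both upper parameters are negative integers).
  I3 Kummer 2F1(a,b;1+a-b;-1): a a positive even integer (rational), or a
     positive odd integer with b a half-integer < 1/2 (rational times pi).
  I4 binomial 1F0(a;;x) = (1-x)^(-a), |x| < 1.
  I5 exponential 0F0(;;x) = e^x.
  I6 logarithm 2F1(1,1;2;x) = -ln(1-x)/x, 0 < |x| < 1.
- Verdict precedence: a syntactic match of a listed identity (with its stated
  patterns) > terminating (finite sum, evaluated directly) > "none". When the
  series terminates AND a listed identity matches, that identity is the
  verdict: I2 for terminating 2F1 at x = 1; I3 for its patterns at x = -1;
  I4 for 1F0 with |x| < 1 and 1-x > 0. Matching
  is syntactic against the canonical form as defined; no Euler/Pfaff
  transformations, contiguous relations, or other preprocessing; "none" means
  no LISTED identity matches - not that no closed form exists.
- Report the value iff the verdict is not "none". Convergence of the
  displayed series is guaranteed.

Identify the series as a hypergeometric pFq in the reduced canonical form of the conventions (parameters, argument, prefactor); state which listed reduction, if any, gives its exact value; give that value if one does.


Classification (C = 5/9): 2F1 with upper {1, 1}, lower {2}, argument x = -3/8. Verdict at x = -3/8: the logarithmic series (I6) matches (the logarithm: parameters (1,1;2), x = -3/8). Value: (40/27) * ln(11/8).

Key observation: x = (-3/8) and the two geometric factors (C = 5/9) combine into one argument.
Term ratio: r(k) = (-3/8) * (k+1) (k+1) / [(k+2) (k+1)] ; factor over Q: parameters, x = (-3/8), and C = 5/9.


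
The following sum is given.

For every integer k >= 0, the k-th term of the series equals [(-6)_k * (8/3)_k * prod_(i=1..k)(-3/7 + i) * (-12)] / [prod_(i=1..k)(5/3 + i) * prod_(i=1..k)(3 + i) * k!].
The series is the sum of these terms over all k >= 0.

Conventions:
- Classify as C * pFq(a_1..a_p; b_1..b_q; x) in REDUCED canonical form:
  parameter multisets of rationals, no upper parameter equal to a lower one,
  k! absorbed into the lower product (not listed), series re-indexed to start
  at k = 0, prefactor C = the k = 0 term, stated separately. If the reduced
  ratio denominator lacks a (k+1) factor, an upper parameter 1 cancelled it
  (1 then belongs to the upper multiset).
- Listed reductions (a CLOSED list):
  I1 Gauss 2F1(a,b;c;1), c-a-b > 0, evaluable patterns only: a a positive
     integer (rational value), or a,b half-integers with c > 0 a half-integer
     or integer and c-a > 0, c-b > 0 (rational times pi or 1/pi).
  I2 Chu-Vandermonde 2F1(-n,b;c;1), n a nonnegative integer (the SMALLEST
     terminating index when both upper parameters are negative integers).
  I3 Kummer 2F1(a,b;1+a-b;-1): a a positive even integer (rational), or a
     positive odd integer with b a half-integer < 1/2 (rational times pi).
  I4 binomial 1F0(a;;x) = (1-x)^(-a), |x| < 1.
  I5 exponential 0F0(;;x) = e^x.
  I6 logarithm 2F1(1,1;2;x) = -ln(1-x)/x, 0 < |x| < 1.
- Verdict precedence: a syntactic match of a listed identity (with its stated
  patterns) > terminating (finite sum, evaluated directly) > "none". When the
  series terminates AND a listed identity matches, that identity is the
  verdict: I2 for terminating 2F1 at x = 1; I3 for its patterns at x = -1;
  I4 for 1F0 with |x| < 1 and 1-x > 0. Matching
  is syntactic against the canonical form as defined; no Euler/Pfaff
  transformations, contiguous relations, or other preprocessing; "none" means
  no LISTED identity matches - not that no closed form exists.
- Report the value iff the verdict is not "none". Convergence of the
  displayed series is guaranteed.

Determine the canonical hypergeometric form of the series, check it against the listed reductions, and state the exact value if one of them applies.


x = 1 here; the reduced form reads 2F1, upper {-6, 4/7}, lower {4}, C = -12. Verdict at x = 1: Chu-Vandermonde (I2) matches (terminating 2F1 at x = 1 with n = 6, b = 4/7, c = 4). Sum: -5421156/823543.

First insight: x = 1 and the lower running product (C = -12) is a rising factorial.
Ratio: r(k) = 1 * (k-6) (k+4/7) / [(k+4) (k+1)] - rational in k. x = 1; t_0 = -12; negate the roots.


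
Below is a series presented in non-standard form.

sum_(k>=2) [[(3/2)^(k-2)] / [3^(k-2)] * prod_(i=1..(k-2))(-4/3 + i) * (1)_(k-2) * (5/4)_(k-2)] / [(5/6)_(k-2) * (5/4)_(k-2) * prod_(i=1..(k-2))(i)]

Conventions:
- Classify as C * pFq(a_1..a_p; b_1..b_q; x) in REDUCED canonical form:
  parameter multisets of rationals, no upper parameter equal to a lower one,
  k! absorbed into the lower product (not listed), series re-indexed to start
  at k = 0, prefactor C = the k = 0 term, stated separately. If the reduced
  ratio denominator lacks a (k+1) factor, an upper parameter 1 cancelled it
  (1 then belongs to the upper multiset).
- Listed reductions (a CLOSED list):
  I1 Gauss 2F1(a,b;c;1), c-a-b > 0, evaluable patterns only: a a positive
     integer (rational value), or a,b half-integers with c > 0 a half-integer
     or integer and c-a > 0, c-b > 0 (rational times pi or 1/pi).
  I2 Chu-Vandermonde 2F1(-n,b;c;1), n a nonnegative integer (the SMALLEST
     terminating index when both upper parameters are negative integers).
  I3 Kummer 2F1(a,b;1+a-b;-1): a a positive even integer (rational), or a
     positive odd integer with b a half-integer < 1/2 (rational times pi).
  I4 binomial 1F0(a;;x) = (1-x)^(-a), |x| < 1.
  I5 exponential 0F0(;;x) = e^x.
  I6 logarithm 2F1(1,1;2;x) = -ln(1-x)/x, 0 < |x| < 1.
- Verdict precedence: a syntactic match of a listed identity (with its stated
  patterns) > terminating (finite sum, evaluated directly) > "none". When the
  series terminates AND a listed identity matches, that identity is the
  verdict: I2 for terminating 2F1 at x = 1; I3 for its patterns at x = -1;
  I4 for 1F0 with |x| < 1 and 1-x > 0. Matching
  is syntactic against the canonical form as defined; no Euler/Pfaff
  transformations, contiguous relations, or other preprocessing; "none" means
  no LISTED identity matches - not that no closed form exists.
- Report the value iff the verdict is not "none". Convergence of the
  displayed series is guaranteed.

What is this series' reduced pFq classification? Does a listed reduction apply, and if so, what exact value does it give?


Classification (C = 1): 2F1 with upper {-1/3, 1}, lower {5/6}, argument x = 1/2. Verdict: none here - no I1-I6 shape fits x = 1/2 with lower {5/6}.

Key observation: t_0 being 1, the product of the first k integers (C = 1, x = 1/2) is k!.
Ratio: r(k) = (1/2) * (k-1/3) (k+1) / [(k+5/6) (k+1)] - rational; roots negated = parameters, x = (1/2), C = 1.


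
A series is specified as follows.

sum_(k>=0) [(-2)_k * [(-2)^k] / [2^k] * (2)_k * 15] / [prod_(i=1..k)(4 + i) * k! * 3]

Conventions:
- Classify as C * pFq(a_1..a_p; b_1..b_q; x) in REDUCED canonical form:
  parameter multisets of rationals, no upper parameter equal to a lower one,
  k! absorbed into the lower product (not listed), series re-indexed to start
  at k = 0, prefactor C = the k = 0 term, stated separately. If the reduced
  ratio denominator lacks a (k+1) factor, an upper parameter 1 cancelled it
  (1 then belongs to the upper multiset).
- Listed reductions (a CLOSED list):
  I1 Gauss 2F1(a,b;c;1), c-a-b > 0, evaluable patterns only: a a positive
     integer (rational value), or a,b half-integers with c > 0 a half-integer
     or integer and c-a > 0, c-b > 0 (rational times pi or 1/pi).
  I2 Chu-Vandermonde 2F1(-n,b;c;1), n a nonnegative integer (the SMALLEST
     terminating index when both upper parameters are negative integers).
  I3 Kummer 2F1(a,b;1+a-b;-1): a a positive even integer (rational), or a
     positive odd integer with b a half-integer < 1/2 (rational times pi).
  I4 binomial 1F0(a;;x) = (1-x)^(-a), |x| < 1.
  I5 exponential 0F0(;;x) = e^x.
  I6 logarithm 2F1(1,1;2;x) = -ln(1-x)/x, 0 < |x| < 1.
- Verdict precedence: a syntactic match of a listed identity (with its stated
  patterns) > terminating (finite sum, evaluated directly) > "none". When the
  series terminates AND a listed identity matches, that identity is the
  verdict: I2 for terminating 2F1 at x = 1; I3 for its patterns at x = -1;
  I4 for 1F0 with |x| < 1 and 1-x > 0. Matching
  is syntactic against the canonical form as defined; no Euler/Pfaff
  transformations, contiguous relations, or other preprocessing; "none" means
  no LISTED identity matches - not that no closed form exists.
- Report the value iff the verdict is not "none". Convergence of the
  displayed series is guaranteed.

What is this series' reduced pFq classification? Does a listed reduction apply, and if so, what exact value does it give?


The series (x = -1) is 2F1: upper {-2, 2}, lower {5}, prefactor 5. Verdict: Kummer (I3) matches (x = -1; c = 5 equals 1+a-b for upper {-2, 2}: listed pattern). Hence: 10.

First insight: t_0 = 5 here, and the two k-th powers (prefactor 5) combine into one argument.
Term ratio: r(k) = (-1) * (k-2) (k+2) / [(k+5) (k+1)] - rational in k, leading ratio (-1); with t_0 = 5, classification follows.
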